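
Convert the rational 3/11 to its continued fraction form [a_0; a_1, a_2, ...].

Run the Euclidean algorithm on 3 and 11; the successive quotients are the partial quotients a_0, a_1, ... (each step inverts the fractional part left over by the previous one):
  3 = 0*11 + 3, so a_0 = 0.
  11 = 3*3 + 2, so a_1 = 3.
  3 = 1*2 + 1, so a_2 = 1.
  2 = 2*1 + 0, so a_3 = 2.
The remainder reaches 0 after 4 divisions, so the expansion has 4 partial quotients, read off in order.

[0; 3, 1, 2]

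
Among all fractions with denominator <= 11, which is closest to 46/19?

17/7

Expand x = 46/19 as a continued fraction with the Euclidean algorithm:
  46 = 2*19 + 8, so a_0 = 2.
  19 = 2*8 + 3, so a_1 = 2.
  8 = 2*3 + 2, so a_2 = 2.
  3 = 1*2 + 1, so a_3 = 1.
  2 = 2*1 + 0, so a_4 = 2.
so x = [2; 2, 2, 1, 2].
Convergents (p_i = a_i*p_{i-1} + p_{i-2}, q_i = a_i*q_{i-1} + q_{i-2} with p_{-2}=0, p_{-1}=1, q_{-2}=1, q_{-1}=0), until the denominator exceeds 11:
  i=0: a_0=2, p_0 = 2*1 + 0 = 2, q_0 = 2*0 + 1 = 1.
  i=1: a_1=2, p_1 = 2*2 + 1 = 5, q_1 = 2*1 + 0 = 2.
  i=2: a_2=2, p_2 = 2*5 + 2 = 12, q_2 = 2*2 + 1 = 5.
  i=3: a_3=1, p_3 = 1*12 + 5 = 17, q_3 = 1*5 + 2 = 7.
  i=4: a_4=2, p_4 = 2*17 + 12 = 46, q_4 = 2*7 + 5 = 19.
q_4 = 19 > 11, so the last convergent with denominator <= 11 is p_3/q_3 = 17/7.
The closest fraction with denominator <= 11 is either p_3/q_3 or the intermediate fraction (k*p_3 + p_2)/(k*q_3 + q_2) with the largest k >= 1 whose denominator stays <= 11; these approach x as k grows, and every other convergent or intermediate fraction in range is farther away.
Largest k: floor((11 - q_2)/q_3) = floor((11 - 5)/7) = 0.
Since k = 0, no intermediate fraction beyond p_3/q_3 has denominator <= 11, so the convergent 17/7 is the closest (its error is |46*7 - 17*19|/(19*7) = 1/133).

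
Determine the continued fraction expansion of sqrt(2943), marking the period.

[54; (4, 108)]

Write x_i = (sqrt(2943) + m_i)/d_i with (m_0, d_0) = (0, 1). a_0 = floor(sqrt(2943)) = 54, since 54^2 = 2916 <= 2943 < 3025 = 55^2.
Iterate m_{i+1} = d_i*a_i - m_i, d_{i+1} = (2943 - m_{i+1}^2)/d_i, a_{i+1} = floor((a_0 + m_{i+1})/d_{i+1}):
  m_1 = 1*54 - 0 = 54, d_1 = (2943 - 54^2)/1 = 27/1 = 27, a_1 = floor((54 + 54)/27) = 4.
  m_2 = 27*4 - 54 = 54, d_2 = (2943 - 54^2)/27 = 27/27 = 1, a_2 = floor((54 + 54)/1) = 108.
  m_3 = 1*108 - 54 = 54, d_3 = (2943 - 54^2)/1 = 27/1 = 27: (m_3, d_3) = (m_1, d_1) = (54, 27), so from here the quotients repeat a_1, a_2; the period length is 2.
Hence the expansion of sqrt(2943) is a_0 = 54 followed by the repeating block 4, 108 (period 2).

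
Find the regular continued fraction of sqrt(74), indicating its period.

Write x_i = (sqrt(74) + m_i)/d_i with (m_0, d_0) = (0, 1). a_0 = floor(sqrt(74)) = 8, since 8^2 = 64 <= 74 < 81 = 9^2.
Iterate m_{i+1} = d_i*a_i - m_i, d_{i+1} = (74 - m_{i+1}^2)/d_i, a_{i+1} = floor((a_0 + m_{i+1})/d_{i+1}):
  m_1 = 1*8 - 0 = 8, d_1 = (74 - 8^2)/1 = 10/1 = 10, a_1 = floor((8 + 8)/10) = 1.
  m_2 = 10*1 - 8 = 2, d_2 = (74 - 2^2)/10 = 70/10 = 7, a_2 = floor((8 + 2)/7) = 1.
  m_3 = 7*1 - 2 = 5, d_3 = (74 - 5^2)/7 = 49/7 = 7, a_3 = floor((8 + 5)/7) = 1.
  m_4 = 7*1 - 5 = 2, d_4 = (74 - 2^2)/7 = 70/7 = 10, a_4 = floor((8 + 2)/10) = 1.
  m_5 = 10*1 - 2 = 8, d_5 = (74 - 8^2)/10 = 10/10 = 1, a_5 = floor((8 + 8)/1) = 16.
  m_6 = 1*16 - 8 = 8, d_6 = (74 - 8^2)/1 = 10/1 = 10: (m_6, d_6) = (m_1, d_1) = (8, 10), so from here the quotients repeat a_1, ..., a_5; the period length is 5.
Hence the expansion of sqrt(74) is a_0 = 8 followed by the repeating block 1, 1, 1, 1, 16 (period 5).

[8; (1, 1, 1, 1, 16)]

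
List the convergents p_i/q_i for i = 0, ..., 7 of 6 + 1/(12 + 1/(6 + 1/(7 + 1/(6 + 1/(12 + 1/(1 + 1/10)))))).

6/1, 73/12, 444/73, 3181/523, 19530/3211, 237541/39055, 257071/42266, 2808251/461715

Using the convergent recurrence p_i = a_i*p_{i-1} + p_{i-2}, q_i = a_i*q_{i-1} + q_{i-2} with p_{-2}=0, p_{-1}=1, q_{-2}=1, q_{-1}=0:
  i=0: a_0=6, p_0 = 6*1 + 0 = 6, q_0 = 6*0 + 1 = 1.
  i=1: a_1=12, p_1 = 12*6 + 1 = 73, q_1 = 12*1 + 0 = 12.
  i=2: a_2=6, p_2 = 6*73 + 6 = 444, q_2 = 6*12 + 1 = 73.
  i=3: a_3=7, p_3 = 7*444 + 73 = 3181, q_3 = 7*73 + 12 = 523.
  i=4: a_4=6, p_4 = 6*3181 + 444 = 19530, q_4 = 6*523 + 73 = 3211.
  i=5: a_5=12, p_5 = 12*19530 + 3181 = 237541, q_5 = 12*3211 + 523 = 39055.
  i=6: a_6=1, p_6 = 1*237541 + 19530 = 257071, q_6 = 1*39055 + 3211 = 42266.
  i=7: a_7=10, p_7 = 10*257071 + 237541 = 2808251, q_7 = 10*42266 + 39055 = 461715.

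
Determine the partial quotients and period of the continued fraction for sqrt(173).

[13; (6, 1, 1, 6, 26)]

Write x_i = (sqrt(173) + m_i)/d_i with (m_0, d_0) = (0, 1). a_0 = floor(sqrt(173)) = 13, since 13^2 = 169 <= 173 < 196 = 14^2.
Iterate m_{i+1} = d_i*a_i - m_i, d_{i+1} = (173 - m_{i+1}^2)/d_i, a_{i+1} = floor((a_0 + m_{i+1})/d_{i+1}):
  m_1 = 1*13 - 0 = 13, d_1 = (173 - 13^2)/1 = 4/1 = 4, a_1 = floor((13 + 13)/4) = 6.
  m_2 = 4*6 - 13 = 11, d_2 = (173 - 11^2)/4 = 52/4 = 13, a_2 = floor((13 + 11)/13) = 1.
  m_3 = 13*1 - 11 = 2, d_3 = (173 - 2^2)/13 = 169/13 = 13, a_3 = floor((13 + 2)/13) = 1.
  m_4 = 13*1 - 2 = 11, d_4 = (173 - 11^2)/13 = 52/13 = 4, a_4 = floor((13 + 11)/4) = 6.
  m_5 = 4*6 - 11 = 13, d_5 = (173 - 13^2)/4 = 4/4 = 1, a_5 = floor((13 + 13)/1) = 26.
  m_6 = 1*26 - 13 = 13, d_6 = (173 - 13^2)/1 = 4/1 = 4: (m_6, d_6) = (m_1, d_1) = (13, 4), so from here the quotients repeat a_1, ..., a_5; the period length is 5.
Hence the expansion of sqrt(173) is a_0 = 13 followed by the repeating block 6, 1, 1, 6, 26 (period 5).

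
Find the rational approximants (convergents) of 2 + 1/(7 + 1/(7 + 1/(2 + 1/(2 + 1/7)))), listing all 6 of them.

2/1, 15/7, 107/50, 229/107, 565/264, 4184/1955

Using the convergent recurrence p_i = a_i*p_{i-1} + p_{i-2}, q_i = a_i*q_{i-1} + q_{i-2} with p_{-2}=0, p_{-1}=1, q_{-2}=1, q_{-1}=0:
  i=0: a_0=2, p_0 = 2*1 + 0 = 2, q_0 = 2*0 + 1 = 1.
  i=1: a_1=7, p_1 = 7*2 + 1 = 15, q_1 = 7*1 + 0 = 7.
  i=2: a_2=7, p_2 = 7*15 + 2 = 107, q_2 = 7*7 + 1 = 50.
  i=3: a_3=2, p_3 = 2*107 + 15 = 229, q_3 = 2*50 + 7 = 107.
  i=4: a_4=2, p_4 = 2*229 + 107 = 565, q_4 = 2*107 + 50 = 264.
  i=5: a_5=7, p_5 = 7*565 + 229 = 4184, q_5 = 7*264 + 107 = 1955.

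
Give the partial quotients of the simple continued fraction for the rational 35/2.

Run the Euclidean algorithm on 35 and 2; the successive quotients are the partial quotients a_0, a_1, ... (each step inverts the fractional part left over by the previous one):
  35 = 17*2 + 1, so a_0 = 17.
  2 = 2*1 + 0, so a_1 = 2.
The remainder reaches 0 after 2 divisions, so the expansion has 2 partial quotients, read off in order.

[17; 2]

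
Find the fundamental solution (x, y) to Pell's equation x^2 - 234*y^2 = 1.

(x, y) = (5201, 340)

First expand sqrt(234) as a continued fraction. With x_i = (sqrt(234) + m_i)/d_i and (m_0, d_0) = (0, 1): a_0 = floor(sqrt(234)) = 15, since 15^2 = 225 <= 234 < 256 = 16^2.
Iterate m_{i+1} = d_i*a_i - m_i, d_{i+1} = (234 - m_{i+1}^2)/d_i, a_{i+1} = floor((a_0 + m_{i+1})/d_{i+1}):
  m_1 = 1*15 - 0 = 15, d_1 = (234 - 15^2)/1 = 9/1 = 9, a_1 = floor((15 + 15)/9) = 3.
  m_2 = 9*3 - 15 = 12, d_2 = (234 - 12^2)/9 = 90/9 = 10, a_2 = floor((15 + 12)/10) = 2.
  m_3 = 10*2 - 12 = 8, d_3 = (234 - 8^2)/10 = 170/10 = 17, a_3 = floor((15 + 8)/17) = 1.
  m_4 = 17*1 - 8 = 9, d_4 = (234 - 9^2)/17 = 153/17 = 9, a_4 = floor((15 + 9)/9) = 2.
  m_5 = 9*2 - 9 = 9, d_5 = (234 - 9^2)/9 = 153/9 = 17, a_5 = floor((15 + 9)/17) = 1.
  m_6 = 17*1 - 9 = 8, d_6 = (234 - 8^2)/17 = 170/17 = 10, a_6 = floor((15 + 8)/10) = 2.
  m_7 = 10*2 - 8 = 12, d_7 = (234 - 12^2)/10 = 90/10 = 9, a_7 = floor((15 + 12)/9) = 3.
  m_8 = 9*3 - 12 = 15, d_8 = (234 - 15^2)/9 = 9/9 = 1, a_8 = floor((15 + 15)/1) = 30.
  m_9 = 1*30 - 15 = 15, d_9 = (234 - 15^2)/1 = 9/1 = 9: (m_9, d_9) = (m_1, d_1) = (15, 9), so from here the quotients repeat a_1, ..., a_8; the period length is 8.
So sqrt(234) = [15; (3, 2, 1, 2, 1, 2, 3, 30)] with period length k = 8.
k is even, so the fundamental solution of x^2 - 234y^2 = 1 is (p_{k-1}, q_{k-1}) = (p_7, q_7); compute convergents through index 7.
Convergents (p_i = a_i*p_{i-1} + p_{i-2}, q_i = a_i*q_{i-1} + q_{i-2} with p_{-2}=0, p_{-1}=1, q_{-2}=1, q_{-1}=0):
  i=0: a_0=15, p_0 = 15*1 + 0 = 15, q_0 = 15*0 + 1 = 1.
  i=1: a_1=3, p_1 = 3*15 + 1 = 46, q_1 = 3*1 + 0 = 3.
  i=2: a_2=2, p_2 = 2*46 + 15 = 107, q_2 = 2*3 + 1 = 7.
  i=3: a_3=1, p_3 = 1*107 + 46 = 153, q_3 = 1*7 + 3 = 10.
  i=4: a_4=2, p_4 = 2*153 + 107 = 413, q_4 = 2*10 + 7 = 27.
  i=5: a_5=1, p_5 = 1*413 + 153 = 566, q_5 = 1*27 + 10 = 37.
  i=6: a_6=2, p_6 = 2*566 + 413 = 1545, q_6 = 2*37 + 27 = 101.
  i=7: a_7=3, p_7 = 3*1545 + 566 = 5201, q_7 = 3*101 + 37 = 340.
Check: 5201^2 - 234*340^2 = 27050401 - 27050400 = 1, so (x, y) = (5201, 340) solves the equation, and by the theorem it is the least positive solution.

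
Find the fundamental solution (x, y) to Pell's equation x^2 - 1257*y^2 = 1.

(x, y) = (101399, 2860)

First expand sqrt(1257) as a continued fraction. With x_i = (sqrt(1257) + m_i)/d_i and (m_0, d_0) = (0, 1): a_0 = floor(sqrt(1257)) = 35, since 35^2 = 1225 <= 1257 < 1296 = 36^2.
Iterate m_{i+1} = d_i*a_i - m_i, d_{i+1} = (1257 - m_{i+1}^2)/d_i, a_{i+1} = floor((a_0 + m_{i+1})/d_{i+1}):
  m_1 = 1*35 - 0 = 35, d_1 = (1257 - 35^2)/1 = 32/1 = 32, a_1 = floor((35 + 35)/32) = 2.
  m_2 = 32*2 - 35 = 29, d_2 = (1257 - 29^2)/32 = 416/32 = 13, a_2 = floor((35 + 29)/13) = 4.
  m_3 = 13*4 - 29 = 23, d_3 = (1257 - 23^2)/13 = 728/13 = 56, a_3 = floor((35 + 23)/56) = 1.
  m_4 = 56*1 - 23 = 33, d_4 = (1257 - 33^2)/56 = 168/56 = 3, a_4 = floor((35 + 33)/3) = 22.
  m_5 = 3*22 - 33 = 33, d_5 = (1257 - 33^2)/3 = 168/3 = 56, a_5 = floor((35 + 33)/56) = 1.
  m_6 = 56*1 - 33 = 23, d_6 = (1257 - 23^2)/56 = 728/56 = 13, a_6 = floor((35 + 23)/13) = 4.
  m_7 = 13*4 - 23 = 29, d_7 = (1257 - 29^2)/13 = 416/13 = 32, a_7 = floor((35 + 29)/32) = 2.
  m_8 = 32*2 - 29 = 35, d_8 = (1257 - 35^2)/32 = 32/32 = 1, a_8 = floor((35 + 35)/1) = 70.
  m_9 = 1*70 - 35 = 35, d_9 = (1257 - 35^2)/1 = 32/1 = 32: (m_9, d_9) = (m_1, d_1) = (35, 32), so from here the quotients repeat a_1, ..., a_8; the period length is 8.
So sqrt(1257) = [35; (2, 4, 1, 22, 1, 4, 2, 70)] with period length k = 8.
k is even, so the fundamental solution of x^2 - 1257y^2 = 1 is (p_{k-1}, q_{k-1}) = (p_7, q_7); compute convergents through index 7.
Convergents (p_i = a_i*p_{i-1} + p_{i-2}, q_i = a_i*q_{i-1} + q_{i-2} with p_{-2}=0, p_{-1}=1, q_{-2}=1, q_{-1}=0):
  i=0: a_0=35, p_0 = 35*1 + 0 = 35, q_0 = 35*0 + 1 = 1.
  i=1: a_1=2, p_1 = 2*35 + 1 = 71, q_1 = 2*1 + 0 = 2.
  i=2: a_2=4, p_2 = 4*71 + 35 = 319, q_2 = 4*2 + 1 = 9.
  i=3: a_3=1, p_3 = 1*319 + 71 = 390, q_3 = 1*9 + 2 = 11.
  i=4: a_4=22, p_4 = 22*390 + 319 = 8899, q_4 = 22*11 + 9 = 251.
  i=5: a_5=1, p_5 = 1*8899 + 390 = 9289, q_5 = 1*251 + 11 = 262.
  i=6: a_6=4, p_6 = 4*9289 + 8899 = 46055, q_6 = 4*262 + 251 = 1299.
  i=7: a_7=2, p_7 = 2*46055 + 9289 = 101399, q_7 = 2*1299 + 262 = 2860.
Check: 101399^2 - 1257*2860^2 = 10281757201 - 10281757200 = 1, so (x, y) = (101399, 2860) solves the equation, and by the theorem it is the least positive solution.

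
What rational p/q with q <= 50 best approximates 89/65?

63/46

Expand x = 89/65 as a continued fraction with the Euclidean algorithm:
  89 = 1*65 + 24, so a_0 = 1.
  65 = 2*24 + 17, so a_1 = 2.
  24 = 1*17 + 7, so a_2 = 1.
  17 = 2*7 + 3, so a_3 = 2.
  7 = 2*3 + 1, so a_4 = 2.
  3 = 3*1 + 0, so a_5 = 3.
so x = [1; 2, 1, 2, 2, 3].
Convergents (p_i = a_i*p_{i-1} + p_{i-2}, q_i = a_i*q_{i-1} + q_{i-2} with p_{-2}=0, p_{-1}=1, q_{-2}=1, q_{-1}=0), until the denominator exceeds 50:
  i=0: a_0=1, p_0 = 1*1 + 0 = 1, q_0 = 1*0 + 1 = 1.
  i=1: a_1=2, p_1 = 2*1 + 1 = 3, q_1 = 2*1 + 0 = 2.
  i=2: a_2=1, p_2 = 1*3 + 1 = 4, q_2 = 1*2 + 1 = 3.
  i=3: a_3=2, p_3 = 2*4 + 3 = 11, q_3 = 2*3 + 2 = 8.
  i=4: a_4=2, p_4 = 2*11 + 4 = 26, q_4 = 2*8 + 3 = 19.
  i=5: a_5=3, p_5 = 3*26 + 11 = 89, q_5 = 3*19 + 8 = 65.
q_5 = 65 > 50, so the last convergent with denominator <= 50 is p_4/q_4 = 26/19.
The closest fraction with denominator <= 50 is either p_4/q_4 or the intermediate fraction (k*p_4 + p_3)/(k*q_4 + q_3) with the largest k >= 1 whose denominator stays <= 50; these approach x as k grows, and every other convergent or intermediate fraction in range is farther away.
Largest k: floor((50 - q_3)/q_4) = floor((50 - 8)/19) = 2.
That gives (2*26 + 11)/(2*19 + 8) = 63/46.
Compare the errors: |x - 26/19| = |89*19 - 26*65|/(65*19) = 1/1235, and |x - 63/46| = |89*46 - 63*65|/(65*46) = 1/2990.
Cross-multiplying, 1*1235 = 1235 < 2990 = 1*2990, so 1/2990 is smaller: the intermediate fraction 63/46 is closer to x than 26/19.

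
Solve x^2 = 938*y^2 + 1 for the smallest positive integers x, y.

(x, y) = (17151, 560)

First expand sqrt(938) as a continued fraction. With x_i = (sqrt(938) + m_i)/d_i and (m_0, d_0) = (0, 1): a_0 = floor(sqrt(938)) = 30, since 30^2 = 900 <= 938 < 961 = 31^2.
Iterate m_{i+1} = d_i*a_i - m_i, d_{i+1} = (938 - m_{i+1}^2)/d_i, a_{i+1} = floor((a_0 + m_{i+1})/d_{i+1}):
  m_1 = 1*30 - 0 = 30, d_1 = (938 - 30^2)/1 = 38/1 = 38, a_1 = floor((30 + 30)/38) = 1.
  m_2 = 38*1 - 30 = 8, d_2 = (938 - 8^2)/38 = 874/38 = 23, a_2 = floor((30 + 8)/23) = 1.
  m_3 = 23*1 - 8 = 15, d_3 = (938 - 15^2)/23 = 713/23 = 31, a_3 = floor((30 + 15)/31) = 1.
  m_4 = 31*1 - 15 = 16, d_4 = (938 - 16^2)/31 = 682/31 = 22, a_4 = floor((30 + 16)/22) = 2.
  m_5 = 22*2 - 16 = 28, d_5 = (938 - 28^2)/22 = 154/22 = 7, a_5 = floor((30 + 28)/7) = 8.
  m_6 = 7*8 - 28 = 28, d_6 = (938 - 28^2)/7 = 154/7 = 22, a_6 = floor((30 + 28)/22) = 2.
  m_7 = 22*2 - 28 = 16, d_7 = (938 - 16^2)/22 = 682/22 = 31, a_7 = floor((30 + 16)/31) = 1.
  m_8 = 31*1 - 16 = 15, d_8 = (938 - 15^2)/31 = 713/31 = 23, a_8 = floor((30 + 15)/23) = 1.
  m_9 = 23*1 - 15 = 8, d_9 = (938 - 8^2)/23 = 874/23 = 38, a_9 = floor((30 + 8)/38) = 1.
  m_10 = 38*1 - 8 = 30, d_10 = (938 - 30^2)/38 = 38/38 = 1, a_10 = floor((30 + 30)/1) = 60.
  m_11 = 1*60 - 30 = 30, d_11 = (938 - 30^2)/1 = 38/1 = 38: (m_11, d_11) = (m_1, d_1) = (30, 38), so from here the quotients repeat a_1, ..., a_10; the period length is 10.
So sqrt(938) = [30; (1, 1, 1, 2, 8, 2, 1, 1, 1, 60)] with period length k = 10.
k is even, so the fundamental solution of x^2 - 938y^2 = 1 is (p_{k-1}, q_{k-1}) = (p_9, q_9); compute convergents through index 9.
Convergents (p_i = a_i*p_{i-1} + p_{i-2}, q_i = a_i*q_{i-1} + q_{i-2} with p_{-2}=0, p_{-1}=1, q_{-2}=1, q_{-1}=0):
  i=0: a_0=30, p_0 = 30*1 + 0 = 30, q_0 = 30*0 + 1 = 1.
  i=1: a_1=1, p_1 = 1*30 + 1 = 31, q_1 = 1*1 + 0 = 1.
  i=2: a_2=1, p_2 = 1*31 + 30 = 61, q_2 = 1*1 + 1 = 2.
  i=3: a_3=1, p_3 = 1*61 + 31 = 92, q_3 = 1*2 + 1 = 3.
  i=4: a_4=2, p_4 = 2*92 + 61 = 245, q_4 = 2*3 + 2 = 8.
  i=5: a_5=8, p_5 = 8*245 + 92 = 2052, q_5 = 8*8 + 3 = 67.
  i=6: a_6=2, p_6 = 2*2052 + 245 = 4349, q_6 = 2*67 + 8 = 142.
  i=7: a_7=1, p_7 = 1*4349 + 2052 = 6401, q_7 = 1*142 + 67 = 209.
  i=8: a_8=1, p_8 = 1*6401 + 4349 = 10750, q_8 = 1*209 + 142 = 351.
  i=9: a_9=1, p_9 = 1*10750 + 6401 = 17151, q_9 = 1*351 + 209 = 560.
Check: 17151^2 - 938*560^2 = 294156801 - 294156800 = 1, so (x, y) = (17151, 560) solves the equation, and by the theorem it is the least positive solution.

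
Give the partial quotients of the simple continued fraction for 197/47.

Run the Euclidean algorithm on 197 and 47; the successive quotients are the partial quotients a_0, a_1, ... (each step inverts the fractional part left over by the previous one):
  197 = 4*47 + 9, so a_0 = 4.
  47 = 5*9 + 2, so a_1 = 5.
  9 = 4*2 + 1, so a_2 = 4.
  2 = 2*1 + 0, so a_3 = 2.
The remainder reaches 0 after 4 divisions, so the expansion has 4 partial quotients, read off in order.

[4; 5, 4, 2]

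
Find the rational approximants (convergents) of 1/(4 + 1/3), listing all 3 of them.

0/1, 1/4, 3/13

Using the convergent recurrence p_i = a_i*p_{i-1} + p_{i-2}, q_i = a_i*q_{i-1} + q_{i-2} with p_{-2}=0, p_{-1}=1, q_{-2}=1, q_{-1}=0:
  i=0: a_0=0, p_0 = 0*1 + 0 = 0, q_0 = 0*0 + 1 = 1.
  i=1: a_1=4, p_1 = 4*0 + 1 = 1, q_1 = 4*1 + 0 = 4.
  i=2: a_2=3, p_2 = 3*1 + 0 = 3, q_2 = 3*4 + 1 = 13.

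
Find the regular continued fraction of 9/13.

[0; 1, 2, 4]

Run the Euclidean algorithm on 9 and 13; the successive quotients are the partial quotients a_0, a_1, ... (each step inverts the fractional part left over by the previous one):
  9 = 0*13 + 9, so a_0 = 0.
  13 = 1*9 + 4, so a_1 = 1.
  9 = 2*4 + 1, so a_2 = 2.
  4 = 4*1 + 0, so a_3 = 4.
The remainder reaches 0 after 4 divisions, so the expansion has 4 partial quotients, read off in order.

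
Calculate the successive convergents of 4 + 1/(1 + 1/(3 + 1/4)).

Using the convergent recurrence p_i = a_i*p_{i-1} + p_{i-2}, q_i = a_i*q_{i-1} + q_{i-2} with p_{-2}=0, p_{-1}=1, q_{-2}=1, q_{-1}=0:
  i=0: a_0=4, p_0 = 4*1 + 0 = 4, q_0 = 4*0 + 1 = 1.
  i=1: a_1=1, p_1 = 1*4 + 1 = 5, q_1 = 1*1 + 0 = 1.
  i=2: a_2=3, p_2 = 3*5 + 4 = 19, q_2 = 3*1 + 1 = 4.
  i=3: a_3=4, p_3 = 4*19 + 5 = 81, q_3 = 4*4 + 1 = 17.

4/1, 5/1, 19/4, 81/17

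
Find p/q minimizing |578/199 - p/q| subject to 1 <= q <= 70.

Expand x = 578/199 as a continued fraction with the Euclidean algorithm:
  578 = 2*199 + 180, so a_0 = 2.
  199 = 1*180 + 19, so a_1 = 1.
  180 = 9*19 + 9, so a_2 = 9.
  19 = 2*9 + 1, so a_3 = 2.
  9 = 9*1 + 0, so a_4 = 9.
so x = [2; 1, 9, 2, 9].
Convergents (p_i = a_i*p_{i-1} + p_{i-2}, q_i = a_i*q_{i-1} + q_{i-2} with p_{-2}=0, p_{-1}=1, q_{-2}=1, q_{-1}=0), until the denominator exceeds 70:
  i=0: a_0=2, p_0 = 2*1 + 0 = 2, q_0 = 2*0 + 1 = 1.
  i=1: a_1=1, p_1 = 1*2 + 1 = 3, q_1 = 1*1 + 0 = 1.
  i=2: a_2=9, p_2 = 9*3 + 2 = 29, q_2 = 9*1 + 1 = 10.
  i=3: a_3=2, p_3 = 2*29 + 3 = 61, q_3 = 2*10 + 1 = 21.
  i=4: a_4=9, p_4 = 9*61 + 29 = 578, q_4 = 9*21 + 10 = 199.
q_4 = 199 > 70, so the last convergent with denominator <= 70 is p_3/q_3 = 61/21.
The closest fraction with denominator <= 70 is either p_3/q_3 or the intermediate fraction (k*p_3 + p_2)/(k*q_3 + q_2) with the largest k >= 1 whose denominator stays <= 70; these approach x as k grows, and every other convergent or intermediate fraction in range is farther away.
Largest k: floor((70 - q_2)/q_3) = floor((70 - 10)/21) = 2.
That gives (2*61 + 29)/(2*21 + 10) = 151/52.
Compare the errors: |x - 61/21| = |578*21 - 61*199|/(199*21) = 1/4179, and |x - 151/52| = |578*52 - 151*199|/(199*52) = 7/10348.
Cross-multiplying, 1*10348 = 10348 < 29253 = 7*4179, so 1/4179 is smaller: the convergent 61/21 is closer to x than 151/52.

61/21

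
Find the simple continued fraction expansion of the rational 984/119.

[8; 3, 1, 2, 1, 1, 4]

Run the Euclidean algorithm on 984 and 119; the successive quotients are the partial quotients a_0, a_1, ... (each step inverts the fractional part left over by the previous one):
  984 = 8*119 + 32, so a_0 = 8.
  119 = 3*32 + 23, so a_1 = 3.
  32 = 1*23 + 9, so a_2 = 1.
  23 = 2*9 + 5, so a_3 = 2.
  9 = 1*5 + 4, so a_4 = 1.
  5 = 1*4 + 1, so a_5 = 1.
  4 = 4*1 + 0, so a_6 = 4.
The remainder reaches 0 after 7 divisions, so the expansion has 7 partial quotients, read off in order.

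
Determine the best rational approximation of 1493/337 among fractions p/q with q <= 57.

226/51

Expand x = 1493/337 as a continued fraction with the Euclidean algorithm:
  1493 = 4*337 + 145, so a_0 = 4.
  337 = 2*145 + 47, so a_1 = 2.
  145 = 3*47 + 4, so a_2 = 3.
  47 = 11*4 + 3, so a_3 = 11.
  4 = 1*3 + 1, so a_4 = 1.
  3 = 3*1 + 0, so a_5 = 3.
so x = [4; 2, 3, 11, 1, 3].
Convergents (p_i = a_i*p_{i-1} + p_{i-2}, q_i = a_i*q_{i-1} + q_{i-2} with p_{-2}=0, p_{-1}=1, q_{-2}=1, q_{-1}=0), until the denominator exceeds 57:
  i=0: a_0=4, p_0 = 4*1 + 0 = 4, q_0 = 4*0 + 1 = 1.
  i=1: a_1=2, p_1 = 2*4 + 1 = 9, q_1 = 2*1 + 0 = 2.
  i=2: a_2=3, p_2 = 3*9 + 4 = 31, q_2 = 3*2 + 1 = 7.
  i=3: a_3=11, p_3 = 11*31 + 9 = 350, q_3 = 11*7 + 2 = 79.
q_3 = 79 > 57, so the last convergent with denominator <= 57 is p_2/q_2 = 31/7.
The closest fraction with denominator <= 57 is either p_2/q_2 or the intermediate fraction (k*p_2 + p_1)/(k*q_2 + q_1) with the largest k >= 1 whose denominator stays <= 57; these approach x as k grows, and every other convergent or intermediate fraction in range is farther away.
Largest k: floor((57 - q_1)/q_2) = floor((57 - 2)/7) = 7.
That gives (7*31 + 9)/(7*7 + 2) = 226/51.
Compare the errors: |x - 31/7| = |1493*7 - 31*337|/(337*7) = 4/2359, and |x - 226/51| = |1493*51 - 226*337|/(337*51) = 19/17187.
Cross-multiplying, 19*2359 = 44821 < 68748 = 4*17187, so 19/17187 is smaller: the intermediate fraction 226/51 is closer to x than 31/7.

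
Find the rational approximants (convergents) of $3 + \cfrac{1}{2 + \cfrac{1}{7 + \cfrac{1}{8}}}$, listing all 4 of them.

Using the convergent recurrence p_i = a_i*p_{i-1} + p_{i-2}, q_i = a_i*q_{i-1} + q_{i-2} with p_{-2}=0, p_{-1}=1, q_{-2}=1, q_{-1}=0:
  i=0: a_0=3, p_0 = 3*1 + 0 = 3, q_0 = 3*0 + 1 = 1.
  i=1: a_1=2, p_1 = 2*3 + 1 = 7, q_1 = 2*1 + 0 = 2.
  i=2: a_2=7, p_2 = 7*7 + 3 = 52, q_2 = 7*2 + 1 = 15.
  i=3: a_3=8, p_3 = 8*52 + 7 = 423, q_3 = 8*15 + 2 = 122.

3/1, 7/2, 52/15, 423/122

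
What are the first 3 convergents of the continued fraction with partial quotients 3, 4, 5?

Using the convergent recurrence p_i = a_i*p_{i-1} + p_{i-2}, q_i = a_i*q_{i-1} + q_{i-2} with p_{-2}=0, p_{-1}=1, q_{-2}=1, q_{-1}=0:
  i=0: a_0=3, p_0 = 3*1 + 0 = 3, q_0 = 3*0 + 1 = 1.
  i=1: a_1=4, p_1 = 4*3 + 1 = 13, q_1 = 4*1 + 0 = 4.
  i=2: a_2=5, p_2 = 5*13 + 3 = 68, q_2 = 5*4 + 1 = 21.

3/1, 13/4, 68/21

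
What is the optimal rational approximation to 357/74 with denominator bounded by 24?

Expand x = 357/74 as a continued fraction with the Euclidean algorithm:
  357 = 4*74 + 61, so a_0 = 4.
  74 = 1*61 + 13, so a_1 = 1.
  61 = 4*13 + 9, so a_2 = 4.
  13 = 1*9 + 4, so a_3 = 1.
  9 = 2*4 + 1, so a_4 = 2.
  4 = 4*1 + 0, so a_5 = 4.
so x = [4; 1, 4, 1, 2, 4].
Convergents (p_i = a_i*p_{i-1} + p_{i-2}, q_i = a_i*q_{i-1} + q_{i-2} with p_{-2}=0, p_{-1}=1, q_{-2}=1, q_{-1}=0), until the denominator exceeds 24:
  i=0: a_0=4, p_0 = 4*1 + 0 = 4, q_0 = 4*0 + 1 = 1.
  i=1: a_1=1, p_1 = 1*4 + 1 = 5, q_1 = 1*1 + 0 = 1.
  i=2: a_2=4, p_2 = 4*5 + 4 = 24, q_2 = 4*1 + 1 = 5.
  i=3: a_3=1, p_3 = 1*24 + 5 = 29, q_3 = 1*5 + 1 = 6.
  i=4: a_4=2, p_4 = 2*29 + 24 = 82, q_4 = 2*6 + 5 = 17.
  i=5: a_5=4, p_5 = 4*82 + 29 = 357, q_5 = 4*17 + 6 = 74.
q_5 = 74 > 24, so the last convergent with denominator <= 24 is p_4/q_4 = 82/17.
The closest fraction with denominator <= 24 is either p_4/q_4 or the intermediate fraction (k*p_4 + p_3)/(k*q_4 + q_3) with the largest k >= 1 whose denominator stays <= 24; these approach x as k grows, and every other convergent or intermediate fraction in range is farther away.
Largest k: floor((24 - q_3)/q_4) = floor((24 - 6)/17) = 1.
That gives (1*82 + 29)/(1*17 + 6) = 111/23.
Compare the errors: |x - 82/17| = |357*17 - 82*74|/(74*17) = 1/1258, and |x - 111/23| = |357*23 - 111*74|/(74*23) = 3/1702.
Cross-multiplying, 1*1702 = 1702 < 3774 = 3*1258, so 1/1258 is smaller: the convergent 82/17 is closer to x than 111/23.

82/17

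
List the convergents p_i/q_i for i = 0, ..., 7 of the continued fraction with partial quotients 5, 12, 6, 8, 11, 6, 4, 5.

Using the convergent recurrence p_i = a_i*p_{i-1} + p_{i-2}, q_i = a_i*q_{i-1} + q_{i-2} with p_{-2}=0, p_{-1}=1, q_{-2}=1, q_{-1}=0:
  i=0: a_0=5, p_0 = 5*1 + 0 = 5, q_0 = 5*0 + 1 = 1.
  i=1: a_1=12, p_1 = 12*5 + 1 = 61, q_1 = 12*1 + 0 = 12.
  i=2: a_2=6, p_2 = 6*61 + 5 = 371, q_2 = 6*12 + 1 = 73.
  i=3: a_3=8, p_3 = 8*371 + 61 = 3029, q_3 = 8*73 + 12 = 596.
  i=4: a_4=11, p_4 = 11*3029 + 371 = 33690, q_4 = 11*596 + 73 = 6629.
  i=5: a_5=6, p_5 = 6*33690 + 3029 = 205169, q_5 = 6*6629 + 596 = 40370.
  i=6: a_6=4, p_6 = 4*205169 + 33690 = 854366, q_6 = 4*40370 + 6629 = 168109.
  i=7: a_7=5, p_7 = 5*854366 + 205169 = 4476999, q_7 = 5*168109 + 40370 = 880915.

5/1, 61/12, 371/73, 3029/596, 33690/6629, 205169/40370, 854366/168109, 4476999/880915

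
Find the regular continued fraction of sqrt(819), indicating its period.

[28; (1, 1, 1, 1, 1, 1, 1, 1, 1, 56)]

Write x_i = (sqrt(819) + m_i)/d_i with (m_0, d_0) = (0, 1). a_0 = floor(sqrt(819)) = 28, since 28^2 = 784 <= 819 < 841 = 29^2.
Iterate m_{i+1} = d_i*a_i - m_i, d_{i+1} = (819 - m_{i+1}^2)/d_i, a_{i+1} = floor((a_0 + m_{i+1})/d_{i+1}):
  m_1 = 1*28 - 0 = 28, d_1 = (819 - 28^2)/1 = 35/1 = 35, a_1 = floor((28 + 28)/35) = 1.
  m_2 = 35*1 - 28 = 7, d_2 = (819 - 7^2)/35 = 770/35 = 22, a_2 = floor((28 + 7)/22) = 1.
  m_3 = 22*1 - 7 = 15, d_3 = (819 - 15^2)/22 = 594/22 = 27, a_3 = floor((28 + 15)/27) = 1.
  m_4 = 27*1 - 15 = 12, d_4 = (819 - 12^2)/27 = 675/27 = 25, a_4 = floor((28 + 12)/25) = 1.
  m_5 = 25*1 - 12 = 13, d_5 = (819 - 13^2)/25 = 650/25 = 26, a_5 = floor((28 + 13)/26) = 1.
  m_6 = 26*1 - 13 = 13, d_6 = (819 - 13^2)/26 = 650/26 = 25, a_6 = floor((28 + 13)/25) = 1.
  m_7 = 25*1 - 13 = 12, d_7 = (819 - 12^2)/25 = 675/25 = 27, a_7 = floor((28 + 12)/27) = 1.
  m_8 = 27*1 - 12 = 15, d_8 = (819 - 15^2)/27 = 594/27 = 22, a_8 = floor((28 + 15)/22) = 1.
  m_9 = 22*1 - 15 = 7, d_9 = (819 - 7^2)/22 = 770/22 = 35, a_9 = floor((28 + 7)/35) = 1.
  m_10 = 35*1 - 7 = 28, d_10 = (819 - 28^2)/35 = 35/35 = 1, a_10 = floor((28 + 28)/1) = 56.
  m_11 = 1*56 - 28 = 28, d_11 = (819 - 28^2)/1 = 35/1 = 35: (m_11, d_11) = (m_1, d_1) = (28, 35), so from here the quotients repeat a_1, ..., a_10; the period length is 10.
Hence the expansion of sqrt(819) is a_0 = 28 followed by the repeating block 1, 1, 1, 1, 1, 1, 1, 1, 1, 56 (period 10).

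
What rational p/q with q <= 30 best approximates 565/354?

43/27

Expand x = 565/354 as a continued fraction with the Euclidean algorithm:
  565 = 1*354 + 211, so a_0 = 1.
  354 = 1*211 + 143, so a_1 = 1.
  211 = 1*143 + 68, so a_2 = 1.
  143 = 2*68 + 7, so a_3 = 2.
  68 = 9*7 + 5, so a_4 = 9.
  7 = 1*5 + 2, so a_5 = 1.
  5 = 2*2 + 1, so a_6 = 2.
  2 = 2*1 + 0, so a_7 = 2.
so x = [1; 1, 1, 2, 9, 1, 2, 2].
Convergents (p_i = a_i*p_{i-1} + p_{i-2}, q_i = a_i*q_{i-1} + q_{i-2} with p_{-2}=0, p_{-1}=1, q_{-2}=1, q_{-1}=0), until the denominator exceeds 30:
  i=0: a_0=1, p_0 = 1*1 + 0 = 1, q_0 = 1*0 + 1 = 1.
  i=1: a_1=1, p_1 = 1*1 + 1 = 2, q_1 = 1*1 + 0 = 1.
  i=2: a_2=1, p_2 = 1*2 + 1 = 3, q_2 = 1*1 + 1 = 2.
  i=3: a_3=2, p_3 = 2*3 + 2 = 8, q_3 = 2*2 + 1 = 5.
  i=4: a_4=9, p_4 = 9*8 + 3 = 75, q_4 = 9*5 + 2 = 47.
q_4 = 47 > 30, so the last convergent with denominator <= 30 is p_3/q_3 = 8/5.
The closest fraction with denominator <= 30 is either p_3/q_3 or the intermediate fraction (k*p_3 + p_2)/(k*q_3 + q_2) with the largest k >= 1 whose denominator stays <= 30; these approach x as k grows, and every other convergent or intermediate fraction in range is farther away.
Largest k: floor((30 - q_2)/q_3) = floor((30 - 2)/5) = 5.
That gives (5*8 + 3)/(5*5 + 2) = 43/27.
Compare the errors: |x - 8/5| = |565*5 - 8*354|/(354*5) = 7/1770, and |x - 43/27| = |565*27 - 43*354|/(354*27) = 33/9558.
Cross-multiplying, 33*1770 = 58410 < 66906 = 7*9558, so 33/9558 is smaller: the intermediate fraction 43/27 is closer to x than 8/5.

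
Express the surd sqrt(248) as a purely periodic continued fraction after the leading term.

Write x_i = (sqrt(248) + m_i)/d_i with (m_0, d_0) = (0, 1). a_0 = floor(sqrt(248)) = 15, since 15^2 = 225 <= 248 < 256 = 16^2.
Iterate m_{i+1} = d_i*a_i - m_i, d_{i+1} = (248 - m_{i+1}^2)/d_i, a_{i+1} = floor((a_0 + m_{i+1})/d_{i+1}):
  m_1 = 1*15 - 0 = 15, d_1 = (248 - 15^2)/1 = 23/1 = 23, a_1 = floor((15 + 15)/23) = 1.
  m_2 = 23*1 - 15 = 8, d_2 = (248 - 8^2)/23 = 184/23 = 8, a_2 = floor((15 + 8)/8) = 2.
  m_3 = 8*2 - 8 = 8, d_3 = (248 - 8^2)/8 = 184/8 = 23, a_3 = floor((15 + 8)/23) = 1.
  m_4 = 23*1 - 8 = 15, d_4 = (248 - 15^2)/23 = 23/23 = 1, a_4 = floor((15 + 15)/1) = 30.
  m_5 = 1*30 - 15 = 15, d_5 = (248 - 15^2)/1 = 23/1 = 23: (m_5, d_5) = (m_1, d_1) = (15, 23), so from here the quotients repeat a_1, ..., a_4; the period length is 4.
Hence the expansion of sqrt(248) is a_0 = 15 followed by the repeating block 1, 2, 1, 30 (period 4).

[15; (1, 2, 1, 30)]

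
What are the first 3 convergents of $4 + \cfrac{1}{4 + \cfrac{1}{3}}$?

Using the convergent recurrence p_i = a_i*p_{i-1} + p_{i-2}, q_i = a_i*q_{i-1} + q_{i-2} with p_{-2}=0, p_{-1}=1, q_{-2}=1, q_{-1}=0:
  i=0: a_0=4, p_0 = 4*1 + 0 = 4, q_0 = 4*0 + 1 = 1.
  i=1: a_1=4, p_1 = 4*4 + 1 = 17, q_1 = 4*1 + 0 = 4.
  i=2: a_2=3, p_2 = 3*17 + 4 = 55, q_2 = 3*4 + 1 = 13.

4/1, 17/4, 55/13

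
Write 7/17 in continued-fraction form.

Run the Euclidean algorithm on 7 and 17; the successive quotients are the partial quotients a_0, a_1, ... (each step inverts the fractional part left over by the previous one):
  7 = 0*17 + 7, so a_0 = 0.
  17 = 2*7 + 3, so a_1 = 2.
  7 = 2*3 + 1, so a_2 = 2.
  3 = 3*1 + 0, so a_3 = 3.
The remainder reaches 0 after 4 divisions, so the expansion has 4 partial quotients, read off in order.

[0; 2, 2, 3]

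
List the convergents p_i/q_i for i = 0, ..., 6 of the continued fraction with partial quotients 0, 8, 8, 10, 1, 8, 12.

0/1, 1/8, 8/65, 81/658, 89/723, 793/6442, 9605/78027

Using the convergent recurrence p_i = a_i*p_{i-1} + p_{i-2}, q_i = a_i*q_{i-1} + q_{i-2} with p_{-2}=0, p_{-1}=1, q_{-2}=1, q_{-1}=0:
  i=0: a_0=0, p_0 = 0*1 + 0 = 0, q_0 = 0*0 + 1 = 1.
  i=1: a_1=8, p_1 = 8*0 + 1 = 1, q_1 = 8*1 + 0 = 8.
  i=2: a_2=8, p_2 = 8*1 + 0 = 8, q_2 = 8*8 + 1 = 65.
  i=3: a_3=10, p_3 = 10*8 + 1 = 81, q_3 = 10*65 + 8 = 658.
  i=4: a_4=1, p_4 = 1*81 + 8 = 89, q_4 = 1*658 + 65 = 723.
  i=5: a_5=8, p_5 = 8*89 + 81 = 793, q_5 = 8*723 + 658 = 6442.
  i=6: a_6=12, p_6 = 12*793 + 89 = 9605, q_6 = 12*6442 + 723 = 78027.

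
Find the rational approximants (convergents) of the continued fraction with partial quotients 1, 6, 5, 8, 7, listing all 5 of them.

1/1, 7/6, 36/31, 295/254, 2101/1809

Using the convergent recurrence p_i = a_i*p_{i-1} + p_{i-2}, q_i = a_i*q_{i-1} + q_{i-2} with p_{-2}=0, p_{-1}=1, q_{-2}=1, q_{-1}=0:
  i=0: a_0=1, p_0 = 1*1 + 0 = 1, q_0 = 1*0 + 1 = 1.
  i=1: a_1=6, p_1 = 6*1 + 1 = 7, q_1 = 6*1 + 0 = 6.
  i=2: a_2=5, p_2 = 5*7 + 1 = 36, q_2 = 5*6 + 1 = 31.
  i=3: a_3=8, p_3 = 8*36 + 7 = 295, q_3 = 8*31 + 6 = 254.
  i=4: a_4=7, p_4 = 7*295 + 36 = 2101, q_4 = 7*254 + 31 = 1809.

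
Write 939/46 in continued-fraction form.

[20; 2, 2, 2, 1, 2]

Run the Euclidean algorithm on 939 and 46; the successive quotients are the partial quotients a_0, a_1, ... (each step inverts the fractional part left over by the previous one):
  939 = 20*46 + 19, so a_0 = 20.
  46 = 2*19 + 8, so a_1 = 2.
  19 = 2*8 + 3, so a_2 = 2.
  8 = 2*3 + 2, so a_3 = 2.
  3 = 1*2 + 1, so a_4 = 1.
  2 = 2*1 + 0, so a_5 = 2.
The remainder reaches 0 after 6 divisions, so the expansion has 6 partial quotients, read off in order.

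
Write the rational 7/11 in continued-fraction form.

Run the Euclidean algorithm on 7 and 11; the successive quotients are the partial quotients a_0, a_1, ... (each step inverts the fractional part left over by the previous one):
  7 = 0*11 + 7, so a_0 = 0.
  11 = 1*7 + 4, so a_1 = 1.
  7 = 1*4 + 3, so a_2 = 1.
  4 = 1*3 + 1, so a_3 = 1.
  3 = 3*1 + 0, so a_4 = 3.
The remainder reaches 0 after 5 divisions, so the expansion has 5 partial quotients, read off in order.

[0; 1, 1, 1, 3]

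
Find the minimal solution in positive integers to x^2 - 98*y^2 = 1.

(x, y) = (99, 10)

First expand sqrt(98) as a continued fraction. With x_i = (sqrt(98) + m_i)/d_i and (m_0, d_0) = (0, 1): a_0 = floor(sqrt(98)) = 9, since 9^2 = 81 <= 98 < 100 = 10^2.
Iterate m_{i+1} = d_i*a_i - m_i, d_{i+1} = (98 - m_{i+1}^2)/d_i, a_{i+1} = floor((a_0 + m_{i+1})/d_{i+1}):
  m_1 = 1*9 - 0 = 9, d_1 = (98 - 9^2)/1 = 17/1 = 17, a_1 = floor((9 + 9)/17) = 1.
  m_2 = 17*1 - 9 = 8, d_2 = (98 - 8^2)/17 = 34/17 = 2, a_2 = floor((9 + 8)/2) = 8.
  m_3 = 2*8 - 8 = 8, d_3 = (98 - 8^2)/2 = 34/2 = 17, a_3 = floor((9 + 8)/17) = 1.
  m_4 = 17*1 - 8 = 9, d_4 = (98 - 9^2)/17 = 17/17 = 1, a_4 = floor((9 + 9)/1) = 18.
  m_5 = 1*18 - 9 = 9, d_5 = (98 - 9^2)/1 = 17/1 = 17: (m_5, d_5) = (m_1, d_1) = (9, 17), so from here the quotients repeat a_1, ..., a_4; the period length is 4.
So sqrt(98) = [9; (1, 8, 1, 18)] with period length k = 4.
k is even, so the fundamental solution of x^2 - 98y^2 = 1 is (p_{k-1}, q_{k-1}) = (p_3, q_3); compute convergents through index 3.
Convergents (p_i = a_i*p_{i-1} + p_{i-2}, q_i = a_i*q_{i-1} + q_{i-2} with p_{-2}=0, p_{-1}=1, q_{-2}=1, q_{-1}=0):
  i=0: a_0=9, p_0 = 9*1 + 0 = 9, q_0 = 9*0 + 1 = 1.
  i=1: a_1=1, p_1 = 1*9 + 1 = 10, q_1 = 1*1 + 0 = 1.
  i=2: a_2=8, p_2 = 8*10 + 9 = 89, q_2 = 8*1 + 1 = 9.
  i=3: a_3=1, p_3 = 1*89 + 10 = 99, q_3 = 1*9 + 1 = 10.
Check: 99^2 - 98*10^2 = 9801 - 9800 = 1, so (x, y) = (99, 10) solves the equation, and by the theorem it is the least positive solution.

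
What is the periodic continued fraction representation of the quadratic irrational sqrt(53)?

[7; (3, 1, 1, 3, 14)]

Write x_i = (sqrt(53) + m_i)/d_i with (m_0, d_0) = (0, 1). a_0 = floor(sqrt(53)) = 7, since 7^2 = 49 <= 53 < 64 = 8^2.
Iterate m_{i+1} = d_i*a_i - m_i, d_{i+1} = (53 - m_{i+1}^2)/d_i, a_{i+1} = floor((a_0 + m_{i+1})/d_{i+1}):
  m_1 = 1*7 - 0 = 7, d_1 = (53 - 7^2)/1 = 4/1 = 4, a_1 = floor((7 + 7)/4) = 3.
  m_2 = 4*3 - 7 = 5, d_2 = (53 - 5^2)/4 = 28/4 = 7, a_2 = floor((7 + 5)/7) = 1.
  m_3 = 7*1 - 5 = 2, d_3 = (53 - 2^2)/7 = 49/7 = 7, a_3 = floor((7 + 2)/7) = 1.
  m_4 = 7*1 - 2 = 5, d_4 = (53 - 5^2)/7 = 28/7 = 4, a_4 = floor((7 + 5)/4) = 3.
  m_5 = 4*3 - 5 = 7, d_5 = (53 - 7^2)/4 = 4/4 = 1, a_5 = floor((7 + 7)/1) = 14.
  m_6 = 1*14 - 7 = 7, d_6 = (53 - 7^2)/1 = 4/1 = 4: (m_6, d_6) = (m_1, d_1) = (7, 4), so from here the quotients repeat a_1, ..., a_5; the period length is 5.
Hence the expansion of sqrt(53) is a_0 = 7 followed by the repeating block 3, 1, 1, 3, 14 (period 5).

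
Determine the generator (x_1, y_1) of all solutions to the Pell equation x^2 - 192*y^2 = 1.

First expand sqrt(192) as a continued fraction. With x_i = (sqrt(192) + m_i)/d_i and (m_0, d_0) = (0, 1): a_0 = floor(sqrt(192)) = 13, since 13^2 = 169 <= 192 < 196 = 14^2.
Iterate m_{i+1} = d_i*a_i - m_i, d_{i+1} = (192 - m_{i+1}^2)/d_i, a_{i+1} = floor((a_0 + m_{i+1})/d_{i+1}):
  m_1 = 1*13 - 0 = 13, d_1 = (192 - 13^2)/1 = 23/1 = 23, a_1 = floor((13 + 13)/23) = 1.
  m_2 = 23*1 - 13 = 10, d_2 = (192 - 10^2)/23 = 92/23 = 4, a_2 = floor((13 + 10)/4) = 5.
  m_3 = 4*5 - 10 = 10, d_3 = (192 - 10^2)/4 = 92/4 = 23, a_3 = floor((13 + 10)/23) = 1.
  m_4 = 23*1 - 10 = 13, d_4 = (192 - 13^2)/23 = 23/23 = 1, a_4 = floor((13 + 13)/1) = 26.
  m_5 = 1*26 - 13 = 13, d_5 = (192 - 13^2)/1 = 23/1 = 23: (m_5, d_5) = (m_1, d_1) = (13, 23), so from here the quotients repeat a_1, ..., a_4; the period length is 4.
So sqrt(192) = [13; (1, 5, 1, 26)] with period length k = 4.
k is even, so the fundamental solution of x^2 - 192y^2 = 1 is (p_{k-1}, q_{k-1}) = (p_3, q_3); compute convergents through index 3.
Convergents (p_i = a_i*p_{i-1} + p_{i-2}, q_i = a_i*q_{i-1} + q_{i-2} with p_{-2}=0, p_{-1}=1, q_{-2}=1, q_{-1}=0):
  i=0: a_0=13, p_0 = 13*1 + 0 = 13, q_0 = 13*0 + 1 = 1.
  i=1: a_1=1, p_1 = 1*13 + 1 = 14, q_1 = 1*1 + 0 = 1.
  i=2: a_2=5, p_2 = 5*14 + 13 = 83, q_2 = 5*1 + 1 = 6.
  i=3: a_3=1, p_3 = 1*83 + 14 = 97, q_3 = 1*6 + 1 = 7.
Check: 97^2 - 192*7^2 = 9409 - 9408 = 1, so (x, y) = (97, 7) solves the equation, and by the theorem it is the least positive solution.

(x, y) = (97, 7)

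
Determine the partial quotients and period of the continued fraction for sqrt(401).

Write x_i = (sqrt(401) + m_i)/d_i with (m_0, d_0) = (0, 1). a_0 = floor(sqrt(401)) = 20, since 20^2 = 400 <= 401 < 441 = 21^2.
Iterate m_{i+1} = d_i*a_i - m_i, d_{i+1} = (401 - m_{i+1}^2)/d_i, a_{i+1} = floor((a_0 + m_{i+1})/d_{i+1}):
  m_1 = 1*20 - 0 = 20, d_1 = (401 - 20^2)/1 = 1/1 = 1, a_1 = floor((20 + 20)/1) = 40.
  m_2 = 1*40 - 20 = 20, d_2 = (401 - 20^2)/1 = 1/1 = 1: (m_2, d_2) = (m_1, d_1) = (20, 1), so from here the quotient a_1 repeats; the period length is 1.
Hence the expansion of sqrt(401) is a_0 = 20 followed by the repeating block 40 (period 1).

[20; (40)]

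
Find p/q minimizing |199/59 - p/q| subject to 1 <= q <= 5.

17/5

Expand x = 199/59 as a continued fraction with the Euclidean algorithm:
  199 = 3*59 + 22, so a_0 = 3.
  59 = 2*22 + 15, so a_1 = 2.
  22 = 1*15 + 7, so a_2 = 1.
  15 = 2*7 + 1, so a_3 = 2.
  7 = 7*1 + 0, so a_4 = 7.
so x = [3; 2, 1, 2, 7].
Convergents (p_i = a_i*p_{i-1} + p_{i-2}, q_i = a_i*q_{i-1} + q_{i-2} with p_{-2}=0, p_{-1}=1, q_{-2}=1, q_{-1}=0), until the denominator exceeds 5:
  i=0: a_0=3, p_0 = 3*1 + 0 = 3, q_0 = 3*0 + 1 = 1.
  i=1: a_1=2, p_1 = 2*3 + 1 = 7, q_1 = 2*1 + 0 = 2.
  i=2: a_2=1, p_2 = 1*7 + 3 = 10, q_2 = 1*2 + 1 = 3.
  i=3: a_3=2, p_3 = 2*10 + 7 = 27, q_3 = 2*3 + 2 = 8.
q_3 = 8 > 5, so the last convergent with denominator <= 5 is p_2/q_2 = 10/3.
The closest fraction with denominator <= 5 is either p_2/q_2 or the intermediate fraction (k*p_2 + p_1)/(k*q_2 + q_1) with the largest k >= 1 whose denominator stays <= 5; these approach x as k grows, and every other convergent or intermediate fraction in range is farther away.
Largest k: floor((5 - q_1)/q_2) = floor((5 - 2)/3) = 1.
That gives (1*10 + 7)/(1*3 + 2) = 17/5.
Compare the errors: |x - 10/3| = |199*3 - 10*59|/(59*3) = 7/177, and |x - 17/5| = |199*5 - 17*59|/(59*5) = 8/295.
Cross-multiplying, 8*177 = 1416 < 2065 = 7*295, so 8/295 is smaller: the intermediate fraction 17/5 is closer to x than 10/3.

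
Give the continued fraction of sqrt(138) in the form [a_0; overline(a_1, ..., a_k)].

Write x_i = (sqrt(138) + m_i)/d_i with (m_0, d_0) = (0, 1). a_0 = floor(sqrt(138)) = 11, since 11^2 = 121 <= 138 < 144 = 12^2.
Iterate m_{i+1} = d_i*a_i - m_i, d_{i+1} = (138 - m_{i+1}^2)/d_i, a_{i+1} = floor((a_0 + m_{i+1})/d_{i+1}):
  m_1 = 1*11 - 0 = 11, d_1 = (138 - 11^2)/1 = 17/1 = 17, a_1 = floor((11 + 11)/17) = 1.
  m_2 = 17*1 - 11 = 6, d_2 = (138 - 6^2)/17 = 102/17 = 6, a_2 = floor((11 + 6)/6) = 2.
  m_3 = 6*2 - 6 = 6, d_3 = (138 - 6^2)/6 = 102/6 = 17, a_3 = floor((11 + 6)/17) = 1.
  m_4 = 17*1 - 6 = 11, d_4 = (138 - 11^2)/17 = 17/17 = 1, a_4 = floor((11 + 11)/1) = 22.
  m_5 = 1*22 - 11 = 11, d_5 = (138 - 11^2)/1 = 17/1 = 17: (m_5, d_5) = (m_1, d_1) = (11, 17), so from here the quotients repeat a_1, ..., a_4; the period length is 4.
Hence the expansion of sqrt(138) is a_0 = 11 followed by the repeating block 1, 2, 1, 22 (period 4).

[11; overline(1, 2, 1, 22)]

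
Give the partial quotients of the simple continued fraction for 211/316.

Run the Euclidean algorithm on 211 and 316; the successive quotients are the partial quotients a_0, a_1, ... (each step inverts the fractional part left over by the previous one):
  211 = 0*316 + 211, so a_0 = 0.
  316 = 1*211 + 105, so a_1 = 1.
  211 = 2*105 + 1, so a_2 = 2.
  105 = 105*1 + 0, so a_3 = 105.
The remainder reaches 0 after 4 divisions, so the expansion has 4 partial quotients, read off in order.

[0; 1, 2, 105]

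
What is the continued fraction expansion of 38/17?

Run the Euclidean algorithm on 38 and 17; the successive quotients are the partial quotients a_0, a_1, ... (each step inverts the fractional part left over by the previous one):
  38 = 2*17 + 4, so a_0 = 2.
  17 = 4*4 + 1, so a_1 = 4.
  4 = 4*1 + 0, so a_2 = 4.
The remainder reaches 0 after 3 divisions, so the expansion has 3 partial quotients, read off in order.

[2; 4, 4]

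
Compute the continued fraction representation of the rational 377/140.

Run the Euclidean algorithm on 377 and 140; the successive quotients are the partial quotients a_0, a_1, ... (each step inverts the fractional part left over by the previous one):
  377 = 2*140 + 97, so a_0 = 2.
  140 = 1*97 + 43, so a_1 = 1.
  97 = 2*43 + 11, so a_2 = 2.
  43 = 3*11 + 10, so a_3 = 3.
  11 = 1*10 + 1, so a_4 = 1.
  10 = 10*1 + 0, so a_5 = 10.
The remainder reaches 0 after 6 divisions, so the expansion has 6 partial quotients, read off in order.

[2; 1, 2, 3, 1, 10]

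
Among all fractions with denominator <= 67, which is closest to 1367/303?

194/43

Expand x = 1367/303 as a continued fraction with the Euclidean algorithm:
  1367 = 4*303 + 155, so a_0 = 4.
  303 = 1*155 + 148, so a_1 = 1.
  155 = 1*148 + 7, so a_2 = 1.
  148 = 21*7 + 1, so a_3 = 21.
  7 = 7*1 + 0, so a_4 = 7.
so x = [4; 1, 1, 21, 7].
Convergents (p_i = a_i*p_{i-1} + p_{i-2}, q_i = a_i*q_{i-1} + q_{i-2} with p_{-2}=0, p_{-1}=1, q_{-2}=1, q_{-1}=0), until the denominator exceeds 67:
  i=0: a_0=4, p_0 = 4*1 + 0 = 4, q_0 = 4*0 + 1 = 1.
  i=1: a_1=1, p_1 = 1*4 + 1 = 5, q_1 = 1*1 + 0 = 1.
  i=2: a_2=1, p_2 = 1*5 + 4 = 9, q_2 = 1*1 + 1 = 2.
  i=3: a_3=21, p_3 = 21*9 + 5 = 194, q_3 = 21*2 + 1 = 43.
  i=4: a_4=7, p_4 = 7*194 + 9 = 1367, q_4 = 7*43 + 2 = 303.
q_4 = 303 > 67, so the last convergent with denominator <= 67 is p_3/q_3 = 194/43.
The closest fraction with denominator <= 67 is either p_3/q_3 or the intermediate fraction (k*p_3 + p_2)/(k*q_3 + q_2) with the largest k >= 1 whose denominator stays <= 67; these approach x as k grows, and every other convergent or intermediate fraction in range is farther away.
Largest k: floor((67 - q_2)/q_3) = floor((67 - 2)/43) = 1.
That gives (1*194 + 9)/(1*43 + 2) = 203/45.
Compare the errors: |x - 194/43| = |1367*43 - 194*303|/(303*43) = 1/13029, and |x - 203/45| = |1367*45 - 203*303|/(303*45) = 6/13635.
Cross-multiplying, 1*13635 = 13635 < 78174 = 6*13029, so 1/13029 is smaller: the convergent 194/43 is closer to x than 203/45.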